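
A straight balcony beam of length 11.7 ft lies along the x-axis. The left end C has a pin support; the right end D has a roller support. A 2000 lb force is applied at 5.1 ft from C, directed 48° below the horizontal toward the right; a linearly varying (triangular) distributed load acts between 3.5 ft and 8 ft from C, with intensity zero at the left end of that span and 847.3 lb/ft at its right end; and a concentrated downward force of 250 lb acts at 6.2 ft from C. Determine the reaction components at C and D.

C_x = -1338 lb, C_y = 1803 lb, D_y = 1839 lb

Resultant of the triangular load: ½ × 847.3 × 4.5 = 1906.425 lb, acting at 6.5 ft from C (one-third of the span from the peak).
Taking moments about C: D_y·11.7 − 2000·sin48°·5.1 − (½·847.3·4.5)·6.5 − 250·6.2 = 0 → D_y = 21521.8/11.7 = 1839.47 ≈ 1839 lb.
ΣF_y = 0: C_y + 1839.47 − 2000·sin48° − ½·847.3·4.5 − 250 = 0 → C_y = 1803 lb.
ΣF_x = 0: C_x + 2000·cos48° = 0 → C_x = -1338 lb.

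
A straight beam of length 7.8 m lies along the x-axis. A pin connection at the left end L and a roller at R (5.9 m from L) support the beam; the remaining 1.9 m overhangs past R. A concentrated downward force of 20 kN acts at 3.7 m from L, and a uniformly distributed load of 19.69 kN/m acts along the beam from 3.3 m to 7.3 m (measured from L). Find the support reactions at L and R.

L_x = 0, L_y = 15.47 kN, R_y = 83.29 kN

Resultant of the distributed load: 19.69 × 4 = 78.76 kN at 5.3 m from L.
Moments about L: R_y·5.9 − 20·3.7 − (19.69·4)·5.3 = 0 → R_y = 491.428/5.9 = 83.2929 ≈ 83.29 kN.
ΣF_y = 0: L_y + 83.2929 − 20 − 19.69·4 = 0 → L_y = 15.47 kN.
ΣF_x = 0: no horizontal applied forces, so L_x = 0.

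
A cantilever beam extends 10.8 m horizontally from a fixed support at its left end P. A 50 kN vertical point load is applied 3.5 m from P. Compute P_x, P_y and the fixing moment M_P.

P_x = 0, P_y = 50.00 kN, M_P = 175.0 kN·m

ΣF_x = 0: P_x = 0.
ΣF_y = 0: P_y − 50 = 0 → P_y = 50.00 kN.
ΣM about P: M_P − 50·3.5 = 0 → M_P = 175.0 kN·m.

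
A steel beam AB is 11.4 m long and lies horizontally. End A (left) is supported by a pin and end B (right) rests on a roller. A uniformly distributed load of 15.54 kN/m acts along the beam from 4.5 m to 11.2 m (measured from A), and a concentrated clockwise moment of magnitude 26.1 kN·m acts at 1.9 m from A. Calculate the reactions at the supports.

A_x = 0, A_y = 30.13 kN, B_y = 73.98 kN

Resultant of the distributed load: 15.54 × 6.7 = 104.118 kN at 7.85 m from A.
ΣM about A: B_y·11.4 − (15.54·6.7)·7.85 − 26.1 = 0 → B_y = 843.4263/11.4 = 73.9848 ≈ 73.98 kN.
ΣF_y = 0: A_y + 73.9848 − 15.54·6.7 = 0 → A_y = 30.13 kN.
ΣF_x = 0: no horizontal applied forces, so A_x = 0.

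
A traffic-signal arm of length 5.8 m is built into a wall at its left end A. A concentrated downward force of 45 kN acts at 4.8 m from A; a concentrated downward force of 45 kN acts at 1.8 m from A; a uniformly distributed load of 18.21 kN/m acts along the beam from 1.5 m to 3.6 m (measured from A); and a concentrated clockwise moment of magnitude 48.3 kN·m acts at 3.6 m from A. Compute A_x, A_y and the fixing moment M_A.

Resultant of the distributed load: 18.21 × 2.1 = 38.241 kN at 2.55 m from A.
ΣF_x = 0: A_x = 0.
ΣF_y = 0: A_y − 45 − 45 − 18.21·2.1 = 0 → A_y = 128.2 kN.
ΣM about A: M_A − 45·4.8 − 45·1.8 − (18.21·2.1)·2.55 − 48.3 = 0 → M_A = 442.8 kN·m.

A_x = 0, A_y = 128.2 kN, M_A = 442.8 kN·m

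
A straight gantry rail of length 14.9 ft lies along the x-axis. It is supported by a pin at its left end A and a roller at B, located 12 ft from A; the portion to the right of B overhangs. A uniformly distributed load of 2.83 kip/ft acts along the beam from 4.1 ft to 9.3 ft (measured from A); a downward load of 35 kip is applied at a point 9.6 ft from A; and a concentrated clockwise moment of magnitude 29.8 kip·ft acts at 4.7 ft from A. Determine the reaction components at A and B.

Resultant of the distributed load: 2.83 × 5.2 = 14.716 kip at 6.7 ft from A.
Taking moments about A: B_y·12 − (2.83·5.2)·6.7 − 35·9.6 − 29.8 = 0 → B_y = 464.3972/12 = 38.6998 ≈ 38.70 kip.
ΣF_y = 0: A_y + 38.6998 − 2.83·5.2 − 35 = 0 → A_y = 11.02 kip.
ΣF_x = 0: no horizontal applied forces, so A_x = 0.

A_x = 0, A_y = 11.02 kip, B_y = 38.70 kip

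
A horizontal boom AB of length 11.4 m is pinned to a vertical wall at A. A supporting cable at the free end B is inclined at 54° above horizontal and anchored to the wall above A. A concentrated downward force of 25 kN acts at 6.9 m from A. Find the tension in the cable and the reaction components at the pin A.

ΣM about A: T·sin54°·11.4 − 25·6.9 = 0 → T = 172.5/(11.4·0.809017) = 18.7037 ≈ 18.70 kN.
ΣF_x = 0: A_x − T·cos54° = 0 → A_x = 18.7037 × 0.587785 = 10.99 kN.
ΣF_y = 0: A_y + T·sin54° − 25 = 0 → A_y = 25 − 18.7037 × 0.809017 = 9.868 kN.

T = 18.70 kN, A_x = 10.99 kN, A_y = 9.868 kN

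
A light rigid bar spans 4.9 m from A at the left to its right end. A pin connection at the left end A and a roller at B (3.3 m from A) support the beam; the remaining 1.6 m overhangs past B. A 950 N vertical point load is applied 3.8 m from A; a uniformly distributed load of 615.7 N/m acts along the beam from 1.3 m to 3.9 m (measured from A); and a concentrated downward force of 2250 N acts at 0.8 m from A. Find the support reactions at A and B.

Resultant of the distributed load: 615.7 × 2.6 = 1600.82 N at 2.6 m from A.
Moments about A: B_y·3.3 − 950·3.8 − (615.7·2.6)·2.6 − 2250·0.8 = 0 → B_y = 9572.132/3.3 = 2900.65 ≈ 2901 N.
ΣF_y = 0: A_y + 2900.65 − 950 − 615.7·2.6 − 2250 = 0 → A_y = 1900 N.
ΣF_x = 0: no horizontal applied forces, so A_x = 0.

A_x = 0, A_y = 1900 N, B_y = 2901 N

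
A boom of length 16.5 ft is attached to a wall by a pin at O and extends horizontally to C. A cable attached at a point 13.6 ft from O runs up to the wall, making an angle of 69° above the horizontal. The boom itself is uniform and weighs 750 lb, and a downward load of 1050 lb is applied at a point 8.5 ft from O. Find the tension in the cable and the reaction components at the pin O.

T = 1190 lb, O_x = 426.6 lb, O_y = 688.8 lb

ΣM about O: T·sin69°·13.6 − 750·8.25 − 1050·8.5 = 0 → T = 15112.5/(13.6·0.93358) = 1190.27 ≈ 1190 lb.
ΣF_x = 0: O_x − T·cos69° = 0 → O_x = 1190.27 × 0.358368 = 426.6 lb.
ΣF_y = 0: O_y + T·sin69° − 750 − 1050 = 0 → O_y = 1800 − 1190.27 × 0.93358 = 688.8 lb.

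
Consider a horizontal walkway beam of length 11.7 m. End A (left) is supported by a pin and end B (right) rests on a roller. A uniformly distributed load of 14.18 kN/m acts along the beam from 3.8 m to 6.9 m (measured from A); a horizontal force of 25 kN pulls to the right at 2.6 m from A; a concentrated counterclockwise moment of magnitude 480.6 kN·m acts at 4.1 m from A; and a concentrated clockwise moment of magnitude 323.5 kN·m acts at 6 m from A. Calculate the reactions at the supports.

A_x = -25.00 kN, A_y = 37.28 kN, B_y = 6.673 kN

Resultant of the distributed load: 14.18 × 3.1 = 43.958 kN at 5.35 m from A.
Taking moments about A: B_y·11.7 − (14.18·3.1)·5.35 + 480.6 − 323.5 = 0 → B_y = 78.0753/11.7 = 6.6731 ≈ 6.673 kN.
ΣF_y = 0: A_y + 6.6731 − 14.18·3.1 = 0 → A_y = 37.28 kN.
ΣF_x = 0: A_x + 25 = 0 → A_x = -25.00 kN.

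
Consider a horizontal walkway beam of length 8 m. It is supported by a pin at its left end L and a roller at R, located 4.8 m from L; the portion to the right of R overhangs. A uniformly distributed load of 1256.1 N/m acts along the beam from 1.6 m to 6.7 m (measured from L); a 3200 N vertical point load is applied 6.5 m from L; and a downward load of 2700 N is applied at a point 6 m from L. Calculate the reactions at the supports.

L_x = 0, L_y = -940.8 N, R_y = 13250 N

Resultant of the distributed load: 1256.1 × 5.1 = 6406.11 N at 4.15 m from L.
ΣM about L: R_y·4.8 − (1256.1·5.1)·4.15 − 3200·6.5 − 2700·6 = 0 → R_y = 63585.3565/4.8 = 13246.9 ≈ 13250 N.
ΣF_y = 0: L_y + 13246.9 − 1256.1·5.1 − 3200 − 2700 = 0 → L_y = -940.8 N.
ΣF_x = 0: no horizontal applied forces, so L_x = 0.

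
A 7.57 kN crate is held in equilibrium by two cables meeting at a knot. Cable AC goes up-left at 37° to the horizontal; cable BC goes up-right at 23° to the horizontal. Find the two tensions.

ΣF_x = 0: −T_AC·cos37° + T_BC·cos23° = 0 → T_BC = 0.867606·T_AC.
ΣF_y = 0: T_AC·sin37° + T_BC·sin23° = 7.57.
Substitute: T_AC·(0.601815 + 0.867606·0.390731) = 7.57 → T_AC = 8.04621 ≈ 8.046 kN.
Then T_BC = 0.867606 × 8.04621 = 6.981 kN.

T_AC = 8.046 kN, T_BC = 6.981 kN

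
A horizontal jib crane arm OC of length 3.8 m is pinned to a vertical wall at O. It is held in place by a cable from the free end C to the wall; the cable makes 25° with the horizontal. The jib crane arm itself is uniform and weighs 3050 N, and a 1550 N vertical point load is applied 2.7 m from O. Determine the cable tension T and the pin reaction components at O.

ΣM about O: T·sin25°·3.8 − 3050·1.9 − 1550·2.7 = 0 → T = 9980/(3.8·0.422618) = 6214.4 ≈ 6214 N.
ΣF_x = 0: O_x − T·cos25° = 0 → O_x = 6214.4 × 0.906308 = 5632 N.
ΣF_y = 0: O_y + T·sin25° − 3050 − 1550 = 0 → O_y = 4600 − 6214.4 × 0.422618 = 1974 N.

T = 6214 N, O_x = 5632 N, O_y = 1974 N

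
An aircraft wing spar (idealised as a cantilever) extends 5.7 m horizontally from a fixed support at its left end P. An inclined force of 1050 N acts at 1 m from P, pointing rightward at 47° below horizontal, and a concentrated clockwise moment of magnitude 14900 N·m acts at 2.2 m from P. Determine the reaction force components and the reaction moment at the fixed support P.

P_x = -716.1 N, P_y = 767.9 N, M_P = 15670 N·m

ΣF_x = 0: P_x + 1050·cos47° = 0 → P_x = -716.1 N.
ΣF_y = 0: P_y − 1050·sin47° = 0 → P_y = 767.9 N.
ΣM about P: M_P − 1050·sin47°·1 − 14900 = 0 → M_P = 15670 N·m.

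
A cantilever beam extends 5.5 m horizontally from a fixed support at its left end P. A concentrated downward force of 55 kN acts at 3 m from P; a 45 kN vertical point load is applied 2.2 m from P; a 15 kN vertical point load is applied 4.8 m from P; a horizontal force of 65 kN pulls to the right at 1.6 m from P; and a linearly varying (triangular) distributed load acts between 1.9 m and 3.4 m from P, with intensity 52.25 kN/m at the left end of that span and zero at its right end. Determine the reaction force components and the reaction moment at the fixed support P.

P_x = -65.00 kN, P_y = 154.2 kN, M_P = 430.1 kN·m

Resultant of the triangular load: ½ × 52.25 × 1.5 = 39.1875 kN, acting at 2.4 m from P (one-third of the span from the peak).
ΣF_x = 0: P_x + 65 = 0 → P_x = -65.00 kN.
ΣF_y = 0: P_y − 55 − 45 − 15 − ½·52.25·1.5 = 0 → P_y = 154.2 kN.
ΣM about P: M_P − 55·3 − 45·2.2 − 15·4.8 − (½·52.25·1.5)·2.4 = 0 → M_P = 430.1 kN·m.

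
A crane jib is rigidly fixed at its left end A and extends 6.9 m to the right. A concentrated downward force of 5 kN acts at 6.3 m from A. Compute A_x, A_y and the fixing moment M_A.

A_x = 0, A_y = 5.000 kN, M_A = 31.50 kN·m

ΣF_x = 0: A_x = 0.
ΣF_y = 0: A_y − 5 = 0 → A_y = 5.000 kN.
ΣM about A: M_A − 5·6.3 = 0 → M_A = 31.50 kN·m.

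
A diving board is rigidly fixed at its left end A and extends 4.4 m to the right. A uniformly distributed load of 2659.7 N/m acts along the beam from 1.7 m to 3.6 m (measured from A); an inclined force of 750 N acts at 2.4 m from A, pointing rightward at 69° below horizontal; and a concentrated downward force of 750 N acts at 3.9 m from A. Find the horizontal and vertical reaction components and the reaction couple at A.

Resultant of the distributed load: 2659.7 × 1.9 = 5053.43 N at 2.65 m from A.
ΣF_x = 0: A_x + 750·cos69° = 0 → A_x = -268.8 N.
ΣF_y = 0: A_y − 2659.7·1.9 − 750·sin69° − 750 = 0 → A_y = 6504 N.
ΣM about A: M_A − (2659.7·1.9)·2.65 − 750·sin69°·2.4 − 750·3.9 = 0 → M_A = 18000 N·m.

A_x = -268.8 N, A_y = 6504 N, M_A = 18000 N·m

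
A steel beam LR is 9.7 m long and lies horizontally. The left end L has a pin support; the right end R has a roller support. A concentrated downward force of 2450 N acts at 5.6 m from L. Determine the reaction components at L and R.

L_x = 0, L_y = 1036 N, R_y = 1414 N

Taking moments about L: R_y·9.7 − 2450·5.6 = 0 → R_y = 13720/9.7 = 1414.43 ≈ 1414 N.
ΣF_y = 0: L_y + 1414.43 − 2450 = 0 → L_y = 1036 N.
ΣF_x = 0: no horizontal applied forces, so L_x = 0.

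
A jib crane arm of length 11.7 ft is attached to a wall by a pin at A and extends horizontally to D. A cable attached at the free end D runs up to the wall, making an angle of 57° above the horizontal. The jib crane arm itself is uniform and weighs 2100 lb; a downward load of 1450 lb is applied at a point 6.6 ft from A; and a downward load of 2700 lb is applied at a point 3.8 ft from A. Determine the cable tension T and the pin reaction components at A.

ΣM about A: T·sin57°·11.7 − 2100·5.85 − 1450·6.6 − 2700·3.8 = 0 → T = 32115/(11.7·0.838671) = 3272.88 ≈ 3273 lb.
ΣF_x = 0: A_x − T·cos57° = 0 → A_x = 3272.88 × 0.544639 = 1783 lb.
ΣF_y = 0: A_y + T·sin57° − 2100 − 1450 − 2700 = 0 → A_y = 6250 − 3272.88 × 0.838671 = 3505 lb.

T = 3273 lb, A_x = 1783 lb, A_y = 3505 lb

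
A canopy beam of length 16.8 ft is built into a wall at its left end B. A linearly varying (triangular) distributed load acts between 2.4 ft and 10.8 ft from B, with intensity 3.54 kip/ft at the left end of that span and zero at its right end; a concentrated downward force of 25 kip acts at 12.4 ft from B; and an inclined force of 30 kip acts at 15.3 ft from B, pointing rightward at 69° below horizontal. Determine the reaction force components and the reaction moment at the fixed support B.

B_x = -10.75 kip, B_y = 67.88 kip, M_B = 815.8 kip·ft

Resultant of the triangular load: ½ × 3.54 × 8.4 = 14.868 kip, acting at 5.2 ft from B (one-third of the span from the peak).
ΣF_x = 0: B_x + 30·cos69° = 0 → B_x = -10.75 kip.
ΣF_y = 0: B_y − ½·3.54·8.4 − 25 − 30·sin69° = 0 → B_y = 67.88 kip.
ΣM about B: M_B − (½·3.54·8.4)·5.2 − 25·12.4 − 30·sin69°·15.3 = 0 → M_B = 815.8 kip·ft.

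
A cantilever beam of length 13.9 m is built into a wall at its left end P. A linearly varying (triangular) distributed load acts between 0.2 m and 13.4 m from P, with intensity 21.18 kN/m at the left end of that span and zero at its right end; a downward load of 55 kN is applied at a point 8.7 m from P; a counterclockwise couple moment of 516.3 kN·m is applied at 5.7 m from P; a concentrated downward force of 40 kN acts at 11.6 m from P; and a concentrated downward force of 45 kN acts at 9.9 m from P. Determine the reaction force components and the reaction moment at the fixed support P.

Resultant of the triangular load: ½ × 21.18 × 13.2 = 139.788 kN, acting at 4.6 m from P (one-third of the span from the peak).
ΣF_x = 0: P_x = 0.
ΣF_y = 0: P_y − ½·21.18·13.2 − 55 − 40 − 45 = 0 → P_y = 279.8 kN.
ΣM about P: M_P − (½·21.18·13.2)·4.6 − 55·8.7 + 516.3 − 40·11.6 − 45·9.9 = 0 → M_P = 1515 kN·m.

P_x = 0, P_y = 279.8 kN, M_P = 1515 kN·m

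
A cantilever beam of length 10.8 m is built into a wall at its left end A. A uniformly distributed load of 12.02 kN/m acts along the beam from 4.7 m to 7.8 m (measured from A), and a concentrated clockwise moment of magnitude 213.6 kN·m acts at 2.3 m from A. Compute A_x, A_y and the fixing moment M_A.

A_x = 0, A_y = 37.26 kN, M_A = 446.5 kN·m

Resultant of the distributed load: 12.02 × 3.1 = 37.262 kN at 6.25 m from A.
ΣF_x = 0: A_x = 0.
ΣF_y = 0: A_y − 12.02·3.1 = 0 → A_y = 37.26 kN.
ΣM about A: M_A − (12.02·3.1)·6.25 − 213.6 = 0 → M_A = 446.5 kN·m.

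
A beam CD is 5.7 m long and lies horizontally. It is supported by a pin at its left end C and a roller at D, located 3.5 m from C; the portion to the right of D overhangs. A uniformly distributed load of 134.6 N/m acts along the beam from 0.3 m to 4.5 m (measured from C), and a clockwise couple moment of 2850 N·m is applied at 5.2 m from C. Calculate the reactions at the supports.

C_x = 0, C_y = -636.6 N, D_y = 1202 N

Resultant of the distributed load: 134.6 × 4.2 = 565.32 N at 2.4 m from C.
Moments about C: D_y·3.5 − (134.6·4.2)·2.4 − 2850 = 0 → D_y = 4206.768/3.5 = 1201.93 ≈ 1202 N.
ΣF_y = 0: C_y + 1201.93 − 134.6·4.2 = 0 → C_y = -636.6 N.
ΣF_x = 0: no horizontal applied forces, so C_x = 0.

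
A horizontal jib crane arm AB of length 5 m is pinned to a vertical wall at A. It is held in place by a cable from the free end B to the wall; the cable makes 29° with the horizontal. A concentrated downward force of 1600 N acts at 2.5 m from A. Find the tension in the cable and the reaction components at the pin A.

T = 1650 N, A_x = 1443 N, A_y = 800.0 N

ΣM about A: T·sin29°·5 − 1600·2.5 = 0 → T = 4000/(5·0.48481) = 1650.13 ≈ 1650 N.
ΣF_x = 0: A_x − T·cos29° = 0 → A_x = 1650.13 × 0.87462 = 1443 N.
ΣF_y = 0: A_y + T·sin29° − 1600 = 0 → A_y = 1600 − 1650.13 × 0.48481 = 800.0 N.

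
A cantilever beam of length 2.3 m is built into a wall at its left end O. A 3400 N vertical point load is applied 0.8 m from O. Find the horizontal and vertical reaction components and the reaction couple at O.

ΣF_x = 0: O_x = 0.
ΣF_y = 0: O_y − 3400 = 0 → O_y = 3400 N.
ΣM about O: M_O − 3400·0.8 = 0 → M_O = 2720 N·m.

O_x = 0, O_y = 3400 N, M_O = 2720 N·m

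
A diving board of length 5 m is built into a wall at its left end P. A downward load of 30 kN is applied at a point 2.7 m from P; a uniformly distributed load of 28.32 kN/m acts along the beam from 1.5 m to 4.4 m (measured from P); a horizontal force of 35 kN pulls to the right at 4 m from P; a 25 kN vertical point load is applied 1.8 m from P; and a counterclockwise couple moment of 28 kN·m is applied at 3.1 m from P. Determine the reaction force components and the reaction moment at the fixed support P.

P_x = -35.00 kN, P_y = 137.1 kN, M_P = 340.3 kN·m

Resultant of the distributed load: 28.32 × 2.9 = 82.128 kN at 2.95 m from P.
ΣF_x = 0: P_x + 35 = 0 → P_x = -35.00 kN.
ΣF_y = 0: P_y − 30 − 28.32·2.9 − 25 = 0 → P_y = 137.1 kN.
ΣM about P: M_P − 30·2.7 − (28.32·2.9)·2.95 − 25·1.8 + 28 = 0 → M_P = 340.3 kN·m.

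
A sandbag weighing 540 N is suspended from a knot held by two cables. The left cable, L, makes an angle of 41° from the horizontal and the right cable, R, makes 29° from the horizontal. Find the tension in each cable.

ΣF_x = 0: −T_L·cos41° + T_R·cos29° = 0 → T_R = 0.8629·T_L.
ΣF_y = 0: T_L·sin41° + T_R·sin29° = 540.
Substitute: T_L·(0.656059 + 0.8629·0.48481) = 540 → T_L = 502.605 ≈ 502.6 N.
Then T_R = 0.8629 × 502.605 = 433.7 N.

T_L = 502.6 N, T_R = 433.7 N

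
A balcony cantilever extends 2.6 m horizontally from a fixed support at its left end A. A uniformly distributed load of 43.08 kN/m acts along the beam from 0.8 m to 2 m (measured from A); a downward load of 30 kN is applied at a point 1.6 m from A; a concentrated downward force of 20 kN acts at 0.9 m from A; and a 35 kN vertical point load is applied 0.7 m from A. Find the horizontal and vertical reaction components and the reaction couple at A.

A_x = 0, A_y = 136.7 kN, M_A = 162.9 kN·m

Resultant of the distributed load: 43.08 × 1.2 = 51.696 kN at 1.4 m from A.
ΣF_x = 0: A_x = 0.
ΣF_y = 0: A_y − 43.08·1.2 − 30 − 20 − 35 = 0 → A_y = 136.7 kN.
ΣM about A: M_A − (43.08·1.2)·1.4 − 30·1.6 − 20·0.9 − 35·0.7 = 0 → M_A = 162.9 kN·m.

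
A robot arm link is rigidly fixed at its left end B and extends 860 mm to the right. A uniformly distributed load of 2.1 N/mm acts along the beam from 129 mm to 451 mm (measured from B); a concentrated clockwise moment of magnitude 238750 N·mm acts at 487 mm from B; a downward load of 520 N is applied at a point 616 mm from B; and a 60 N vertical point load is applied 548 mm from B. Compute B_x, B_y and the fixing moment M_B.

Resultant of the distributed load: 2.1 × 322 = 676.2 N at 290 mm from B.
ΣF_x = 0: B_x = 0.
ΣF_y = 0: B_y − 2.1·322 − 520 − 60 = 0 → B_y = 1256 N.
ΣM about B: M_B − (2.1·322)·290 − 238750 − 520·616 − 60·548 = 0 → M_B = 788000 N·mm.

B_x = 0, B_y = 1256 N, M_B = 788000 N·mm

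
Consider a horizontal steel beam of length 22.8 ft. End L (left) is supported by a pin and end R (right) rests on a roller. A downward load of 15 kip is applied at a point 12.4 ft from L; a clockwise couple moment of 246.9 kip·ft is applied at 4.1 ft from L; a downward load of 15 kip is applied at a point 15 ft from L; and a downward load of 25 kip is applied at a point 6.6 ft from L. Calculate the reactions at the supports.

L_x = 0, L_y = 18.91 kip, R_y = 36.09 kip

Moments about L: R_y·22.8 − 15·12.4 − 246.9 − 15·15 − 25·6.6 = 0 → R_y = 822.9/22.8 = 36.0921 ≈ 36.09 kip.
ΣF_y = 0: L_y + 36.0921 − 15 − 15 − 25 = 0 → L_y = 18.91 kip.
ΣF_x = 0: no horizontal applied forces, so L_x = 0.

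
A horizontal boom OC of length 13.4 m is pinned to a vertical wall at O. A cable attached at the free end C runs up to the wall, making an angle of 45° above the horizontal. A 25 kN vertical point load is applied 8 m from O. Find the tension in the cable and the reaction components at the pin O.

ΣM about O: T·sin45°·13.4 − 25·8 = 0 → T = 200/(13.4·0.707107) = 21.1077 ≈ 21.11 kN.
ΣF_x = 0: O_x − T·cos45° = 0 → O_x = 21.1077 × 0.707107 = 14.93 kN.
ΣF_y = 0: O_y + T·sin45° − 25 = 0 → O_y = 25 − 21.1077 × 0.707107 = 10.07 kN.

T = 21.11 kN, O_x = 14.93 kN, O_y = 10.07 kN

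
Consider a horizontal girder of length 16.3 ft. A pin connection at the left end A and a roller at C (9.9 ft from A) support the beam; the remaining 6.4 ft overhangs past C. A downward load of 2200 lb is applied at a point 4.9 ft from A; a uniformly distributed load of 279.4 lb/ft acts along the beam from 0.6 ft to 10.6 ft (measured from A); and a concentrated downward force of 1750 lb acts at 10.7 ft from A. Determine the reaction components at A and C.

A_x = 0, A_y = 2183 lb, C_y = 4561 lb

Resultant of the distributed load: 279.4 × 10 = 2794 lb at 5.6 ft from A.
Moments about A: C_y·9.9 − 2200·4.9 − (279.4·10)·5.6 − 1750·10.7 = 0 → C_y = 45151.4/9.9 = 4560.75 ≈ 4561 lb.
ΣF_y = 0: A_y + 4560.75 − 2200 − 279.4·10 − 1750 = 0 → A_y = 2183 lb.
ΣF_x = 0: no horizontal applied forces, so A_x = 0.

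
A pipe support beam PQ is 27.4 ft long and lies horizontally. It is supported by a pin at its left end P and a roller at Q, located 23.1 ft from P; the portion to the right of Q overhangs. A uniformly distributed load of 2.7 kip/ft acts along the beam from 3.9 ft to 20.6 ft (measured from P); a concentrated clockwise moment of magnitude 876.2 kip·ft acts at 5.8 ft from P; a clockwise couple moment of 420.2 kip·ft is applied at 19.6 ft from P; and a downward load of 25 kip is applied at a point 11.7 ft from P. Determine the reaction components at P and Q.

P_x = 0, P_y = -22.60 kip, Q_y = 92.69 kip

Resultant of the distributed load: 2.7 × 16.7 = 45.09 kip at 12.25 ft from P.
Taking moments about P: Q_y·23.1 − (2.7·16.7)·12.25 − 876.2 − 420.2 − 25·11.7 = 0 → Q_y = 2141.2525/23.1 = 92.6949 ≈ 92.69 kip.
ΣF_y = 0: P_y + 92.6949 − 2.7·16.7 − 25 = 0 → P_y = -22.60 kip.
ΣF_x = 0: no horizontal applied forces, so P_x = 0.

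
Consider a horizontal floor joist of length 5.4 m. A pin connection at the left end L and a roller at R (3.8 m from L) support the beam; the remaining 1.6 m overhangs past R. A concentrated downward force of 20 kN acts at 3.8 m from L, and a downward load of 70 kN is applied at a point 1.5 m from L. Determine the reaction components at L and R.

Taking moments about L: R_y·3.8 − 20·3.8 − 70·1.5 = 0 → R_y = 181/3.8 = 47.6316 ≈ 47.63 kN.
ΣF_y = 0: L_y + 47.6316 − 20 − 70 = 0 → L_y = 42.37 kN.
ΣF_x = 0: no horizontal applied forces, so L_x = 0.

L_x = 0, L_y = 42.37 kN, R_y = 47.63 kN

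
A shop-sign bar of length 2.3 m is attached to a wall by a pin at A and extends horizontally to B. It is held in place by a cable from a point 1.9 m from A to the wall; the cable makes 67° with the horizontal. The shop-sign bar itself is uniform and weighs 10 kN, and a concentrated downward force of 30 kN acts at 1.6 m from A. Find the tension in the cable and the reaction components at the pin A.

ΣM about A: T·sin67°·1.9 − 10·1.15 − 30·1.6 = 0 → T = 59.5/(1.9·0.920505) = 34.0202 ≈ 34.02 kN.
ΣF_x = 0: A_x − T·cos67° = 0 → A_x = 34.0202 × 0.390731 = 13.29 kN.
ΣF_y = 0: A_y + T·sin67° − 10 − 30 = 0 → A_y = 40 − 34.0202 × 0.920505 = 8.684 kN.

T = 34.02 kN, A_x = 13.29 kN, A_y = 8.684 kN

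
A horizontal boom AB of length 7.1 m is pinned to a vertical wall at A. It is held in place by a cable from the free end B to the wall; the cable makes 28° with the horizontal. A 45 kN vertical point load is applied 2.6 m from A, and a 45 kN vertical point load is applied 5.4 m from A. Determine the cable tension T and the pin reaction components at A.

T = 108.0 kN, A_x = 95.36 kN, A_y = 39.30 kN

ΣM about A: T·sin28°·7.1 − 45·2.6 − 45·5.4 = 0 → T = 360/(7.1·0.469472) = 108.003 ≈ 108.0 kN.
ΣF_x = 0: A_x − T·cos28° = 0 → A_x = 108.003 × 0.882948 = 95.36 kN.
ΣF_y = 0: A_y + T·sin28° − 45 − 45 = 0 → A_y = 90 − 108.003 × 0.469472 = 39.30 kN.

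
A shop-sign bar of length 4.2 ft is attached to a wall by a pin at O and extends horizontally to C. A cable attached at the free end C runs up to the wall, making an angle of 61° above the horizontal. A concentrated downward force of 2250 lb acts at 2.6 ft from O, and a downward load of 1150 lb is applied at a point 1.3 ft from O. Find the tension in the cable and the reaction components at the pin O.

T = 2000 lb, O_x = 969.4 lb, O_y = 1651 lb

ΣM about O: T·sin61°·4.2 − 2250·2.6 − 1150·1.3 = 0 → T = 7345/(4.2·0.87462) = 1999.51 ≈ 2000 lb.
ΣF_x = 0: O_x − T·cos61° = 0 → O_x = 1999.51 × 0.48481 = 969.4 lb.
ΣF_y = 0: O_y + T·sin61° − 2250 − 1150 = 0 → O_y = 3400 − 1999.51 × 0.87462 = 1651 lb.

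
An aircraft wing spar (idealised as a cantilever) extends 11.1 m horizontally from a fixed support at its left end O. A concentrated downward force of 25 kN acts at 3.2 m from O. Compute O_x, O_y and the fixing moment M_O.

ΣF_x = 0: O_x = 0.
ΣF_y = 0: O_y − 25 = 0 → O_y = 25.00 kN.
ΣM about O: M_O − 25·3.2 = 0 → M_O = 80.00 kN·m.

O_x = 0, O_y = 25.00 kN, M_O = 80.00 kN·m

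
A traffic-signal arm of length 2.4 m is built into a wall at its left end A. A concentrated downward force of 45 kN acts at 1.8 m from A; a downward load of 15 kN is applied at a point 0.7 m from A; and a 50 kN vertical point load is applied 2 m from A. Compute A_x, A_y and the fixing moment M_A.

ΣF_x = 0: A_x = 0.
ΣF_y = 0: A_y − 45 − 15 − 50 = 0 → A_y = 110.0 kN.
ΣM about A: M_A − 45·1.8 − 15·0.7 − 50·2 = 0 → M_A = 191.5 kN·m.

A_x = 0, A_y = 110.0 kN, M_A = 191.5 kN·m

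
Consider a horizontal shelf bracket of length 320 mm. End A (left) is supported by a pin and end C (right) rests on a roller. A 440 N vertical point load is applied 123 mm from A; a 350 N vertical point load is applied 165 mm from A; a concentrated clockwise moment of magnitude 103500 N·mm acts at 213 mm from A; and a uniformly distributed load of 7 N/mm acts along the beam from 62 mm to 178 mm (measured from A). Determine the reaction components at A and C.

A_x = 0, A_y = 624.5 N, C_y = 977.5 N

Resultant of the distributed load: 7 × 116 = 812 N at 120 mm from A.
Moments about A: C_y·320 − 440·123 − 350·165 − 103500 − (7·116)·120 = 0 → C_y = 312810/320 = 977.531 ≈ 977.5 N.
ΣF_y = 0: A_y + 977.531 − 440 − 350 − 7·116 = 0 → A_y = 624.5 N.
ΣF_x = 0: no horizontal applied forces, so A_x = 0.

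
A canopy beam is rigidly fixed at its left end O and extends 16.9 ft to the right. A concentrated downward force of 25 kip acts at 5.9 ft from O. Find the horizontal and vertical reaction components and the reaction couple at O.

ΣF_x = 0: O_x = 0.
ΣF_y = 0: O_y − 25 = 0 → O_y = 25.00 kip.
ΣM about O: M_O − 25·5.9 = 0 → M_O = 147.5 kip·ft.

O_x = 0, O_y = 25.00 kip, M_O = 147.5 kip·ft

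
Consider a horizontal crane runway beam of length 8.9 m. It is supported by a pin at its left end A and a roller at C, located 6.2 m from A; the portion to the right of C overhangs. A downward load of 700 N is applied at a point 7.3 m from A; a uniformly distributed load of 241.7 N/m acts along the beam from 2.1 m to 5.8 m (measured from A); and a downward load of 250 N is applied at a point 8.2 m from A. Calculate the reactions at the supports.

A_x = 0, A_y = 119.7 N, C_y = 1725 N

Resultant of the distributed load: 241.7 × 3.7 = 894.29 N at 3.95 m from A.
Taking moments about A: C_y·6.2 − 700·7.3 − (241.7·3.7)·3.95 − 250·8.2 = 0 → C_y = 10692.4455/6.2 = 1724.59 ≈ 1725 N.
ΣF_y = 0: A_y + 1724.59 − 700 − 241.7·3.7 − 250 = 0 → A_y = 119.7 N.
ΣF_x = 0: no horizontal applied forces, so A_x = 0.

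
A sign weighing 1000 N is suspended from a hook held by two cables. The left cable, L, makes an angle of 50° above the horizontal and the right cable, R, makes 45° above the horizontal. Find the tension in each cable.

ΣF_x = 0: −T_L·cos50° + T_R·cos45° = 0 → T_R = 0.909039·T_L.
ΣF_y = 0: T_L·sin50° + T_R·sin45° = 1000.
Substitute: T_L·(0.766044 + 0.909039·0.707107) = 1000 → T_L = 709.808 ≈ 709.8 N.
Then T_R = 0.909039 × 709.808 = 645.2 N.

T_L = 709.8 N, T_R = 645.2 N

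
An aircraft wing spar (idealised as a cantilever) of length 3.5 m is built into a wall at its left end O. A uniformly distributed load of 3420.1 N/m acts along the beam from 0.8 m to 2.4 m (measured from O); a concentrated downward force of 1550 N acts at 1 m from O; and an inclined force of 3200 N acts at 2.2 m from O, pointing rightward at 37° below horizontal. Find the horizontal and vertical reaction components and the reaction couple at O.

Resultant of the distributed load: 3420.1 × 1.6 = 5472.16 N at 1.6 m from O.
ΣF_x = 0: O_x + 3200·cos37° = 0 → O_x = -2556 N.
ΣF_y = 0: O_y − 3420.1·1.6 − 1550 − 3200·sin37° = 0 → O_y = 8948 N.
ΣM about O: M_O − (3420.1·1.6)·1.6 − 1550·1 − 3200·sin37°·2.2 = 0 → M_O = 14540 N·m.

O_x = -2556 N, O_y = 8948 N, M_O = 14540 N·m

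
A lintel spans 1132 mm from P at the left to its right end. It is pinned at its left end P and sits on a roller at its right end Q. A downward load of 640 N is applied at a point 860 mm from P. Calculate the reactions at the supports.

P_x = 0, P_y = 153.8 N, Q_y = 486.2 N

ΣM about P: Q_y·1132 − 640·860 = 0 → Q_y = 550400/1132 = 486.219 ≈ 486.2 N.
ΣF_y = 0: P_y + 486.219 − 640 = 0 → P_y = 153.8 N.
ΣF_x = 0: no horizontal applied forces, so P_x = 0.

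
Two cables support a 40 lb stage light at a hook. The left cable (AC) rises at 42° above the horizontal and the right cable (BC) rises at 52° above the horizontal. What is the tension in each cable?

T_AC = 24.69 lb, T_BC = 29.80 lb

ΣF_x = 0: −T_AC·cos42° + T_BC·cos52° = 0 → T_BC = 1.20707·T_AC.
ΣF_y = 0: T_AC·sin42° + T_BC·sin52° = 40.
Substitute: T_AC·(0.669131 + 1.20707·0.788011) = 40 → T_AC = 24.6866 ≈ 24.69 lb.
Then T_BC = 1.20707 × 24.6866 = 29.80 lb.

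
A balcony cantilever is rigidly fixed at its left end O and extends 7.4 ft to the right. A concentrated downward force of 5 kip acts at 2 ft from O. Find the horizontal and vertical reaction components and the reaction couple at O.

ΣF_x = 0: O_x = 0.
ΣF_y = 0: O_y − 5 = 0 → O_y = 5.000 kip.
ΣM about O: M_O − 5·2 = 0 → M_O = 10.00 kip·ft.

O_x = 0, O_y = 5.000 kip, M_O = 10.00 kip·ft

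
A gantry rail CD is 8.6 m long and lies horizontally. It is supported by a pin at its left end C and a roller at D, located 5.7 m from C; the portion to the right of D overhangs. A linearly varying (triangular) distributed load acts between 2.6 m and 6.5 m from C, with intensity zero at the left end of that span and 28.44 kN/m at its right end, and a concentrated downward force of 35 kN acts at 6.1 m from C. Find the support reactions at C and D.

C_x = 0, C_y = 2.409 kN, D_y = 88.05 kN

Resultant of the triangular load: ½ × 28.44 × 3.9 = 55.458 kN, acting at 5.2 m from C (one-third of the span from the peak).
Taking moments about C: D_y·5.7 − (½·28.44·3.9)·5.2 − 35·6.1 = 0 → D_y = 501.8816/5.7 = 88.0494 ≈ 88.05 kN.
ΣF_y = 0: C_y + 88.0494 − ½·28.44·3.9 − 35 = 0 → C_y = 2.409 kN.
ΣF_x = 0: no horizontal applied forces, so C_x = 0.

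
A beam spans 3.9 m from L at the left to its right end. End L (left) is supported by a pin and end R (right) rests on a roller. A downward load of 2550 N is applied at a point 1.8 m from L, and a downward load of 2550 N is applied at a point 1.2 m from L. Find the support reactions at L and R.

Moments about L: R_y·3.9 − 2550·1.8 − 2550·1.2 = 0 → R_y = 7650/3.9 = 1961.54 ≈ 1962 N.
ΣF_y = 0: L_y + 1961.54 − 2550 − 2550 = 0 → L_y = 3138 N.
ΣF_x = 0: no horizontal applied forces, so L_x = 0.

L_x = 0, L_y = 3138 N, R_y = 1962 N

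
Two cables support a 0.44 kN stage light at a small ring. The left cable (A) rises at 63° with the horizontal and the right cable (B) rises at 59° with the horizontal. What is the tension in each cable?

T_A = 0.2672 kN, T_B = 0.2355 kN

ΣF_x = 0: −T_A·cos63° + T_B·cos59° = 0 → T_B = 0.88147·T_A.
ΣF_y = 0: T_A·sin63° + T_B·sin59° = 0.44.
Substitute: T_A·(0.891007 + 0.88147·0.857167) = 0.44 → T_A = 0.267222 ≈ 0.2672 kN.
Then T_B = 0.88147 × 0.267222 = 0.2355 kN.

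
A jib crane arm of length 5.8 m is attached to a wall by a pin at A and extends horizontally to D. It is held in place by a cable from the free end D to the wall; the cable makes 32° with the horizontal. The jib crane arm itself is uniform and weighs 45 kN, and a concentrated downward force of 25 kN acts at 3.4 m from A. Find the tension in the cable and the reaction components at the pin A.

ΣM about A: T·sin32°·5.8 − 45·2.9 − 25·3.4 = 0 → T = 215.5/(5.8·0.529919) = 70.1148 ≈ 70.11 kN.
ΣF_x = 0: A_x − T·cos32° = 0 → A_x = 70.1148 × 0.848048 = 59.46 kN.
ΣF_y = 0: A_y + T·sin32° − 45 − 25 = 0 → A_y = 70 − 70.1148 × 0.529919 = 32.84 kN.

T = 70.11 kN, A_x = 59.46 kN, A_y = 32.84 kN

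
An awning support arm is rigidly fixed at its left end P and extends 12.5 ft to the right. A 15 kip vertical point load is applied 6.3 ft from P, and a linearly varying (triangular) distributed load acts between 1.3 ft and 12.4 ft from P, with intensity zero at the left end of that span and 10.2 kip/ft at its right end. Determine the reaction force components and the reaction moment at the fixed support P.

P_x = 0, P_y = 71.61 kip, M_P = 587.0 kip·ft

Resultant of the triangular load: ½ × 10.2 × 11.1 = 56.61 kip, acting at 8.7 ft from P (one-third of the span from the peak).
ΣF_x = 0: P_x = 0.
ΣF_y = 0: P_y − 15 − ½·10.2·11.1 = 0 → P_y = 71.61 kip.
ΣM about P: M_P − 15·6.3 − (½·10.2·11.1)·8.7 = 0 → M_P = 587.0 kip·ft.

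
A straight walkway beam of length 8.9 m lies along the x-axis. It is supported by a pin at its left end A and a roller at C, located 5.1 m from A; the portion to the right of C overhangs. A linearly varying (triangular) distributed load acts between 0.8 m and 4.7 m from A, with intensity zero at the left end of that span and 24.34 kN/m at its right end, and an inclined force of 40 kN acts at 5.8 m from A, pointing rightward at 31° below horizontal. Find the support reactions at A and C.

Resultant of the triangular load: ½ × 24.34 × 3.9 = 47.463 kN, acting at 3.4 m from A (one-third of the span from the peak).
ΣM about A: C_y·5.1 − (½·24.34·3.9)·3.4 − 40·sin31°·5.8 = 0 → C_y = 280.863/5.1 = 55.0712 ≈ 55.07 kN.
ΣF_y = 0: A_y + 55.0712 − ½·24.34·3.9 − 40·sin31° = 0 → A_y = 12.99 kN.
ΣF_x = 0: A_x + 40·cos31° = 0 → A_x = -34.29 kN.

A_x = -34.29 kN, A_y = 12.99 kN, C_y = 55.07 kN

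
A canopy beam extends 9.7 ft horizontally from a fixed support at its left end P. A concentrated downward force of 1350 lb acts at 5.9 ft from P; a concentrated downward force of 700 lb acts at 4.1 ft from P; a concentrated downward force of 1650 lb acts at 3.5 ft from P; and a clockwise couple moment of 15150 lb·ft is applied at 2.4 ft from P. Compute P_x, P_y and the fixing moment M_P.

ΣF_x = 0: P_x = 0.
ΣF_y = 0: P_y − 1350 − 700 − 1650 = 0 → P_y = 3700 lb.
ΣM about P: M_P − 1350·5.9 − 700·4.1 − 1650·3.5 − 15150 = 0 → M_P = 31760 lb·ft.

P_x = 0, P_y = 3700 lb, M_P = 31760 lb·ft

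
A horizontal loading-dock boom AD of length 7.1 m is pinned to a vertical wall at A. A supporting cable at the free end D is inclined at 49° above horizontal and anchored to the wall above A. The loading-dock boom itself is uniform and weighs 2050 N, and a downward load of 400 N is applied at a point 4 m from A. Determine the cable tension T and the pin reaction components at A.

T = 1657 N, A_x = 1087 N, A_y = 1200 N

ΣM about A: T·sin49°·7.1 − 2050·3.55 − 400·4 = 0 → T = 8877.5/(7.1·0.75471) = 1656.73 ≈ 1657 N.
ΣF_x = 0: A_x − T·cos49° = 0 → A_x = 1656.73 × 0.656059 = 1087 N.
ΣF_y = 0: A_y + T·sin49° − 2050 − 400 = 0 → A_y = 2450 − 1656.73 × 0.75471 = 1200 N.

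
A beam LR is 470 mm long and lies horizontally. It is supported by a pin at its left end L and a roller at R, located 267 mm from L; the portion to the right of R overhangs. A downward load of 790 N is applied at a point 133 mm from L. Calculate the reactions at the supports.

L_x = 0, L_y = 396.5 N, R_y = 393.5 N

ΣM about L: R_y·267 − 790·133 = 0 → R_y = 105070/267 = 393.521 ≈ 393.5 N.
ΣF_y = 0: L_y + 393.521 − 790 = 0 → L_y = 396.5 N.
ΣF_x = 0: no horizontal applied forces, so L_x = 0.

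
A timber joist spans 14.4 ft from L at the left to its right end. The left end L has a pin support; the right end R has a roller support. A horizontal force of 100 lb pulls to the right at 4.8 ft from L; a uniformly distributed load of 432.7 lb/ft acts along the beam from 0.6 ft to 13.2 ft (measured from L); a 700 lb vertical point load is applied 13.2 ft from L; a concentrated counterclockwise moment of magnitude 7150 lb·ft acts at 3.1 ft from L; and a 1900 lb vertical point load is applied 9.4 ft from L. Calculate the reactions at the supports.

Resultant of the distributed load: 432.7 × 12.6 = 5452.02 lb at 6.9 ft from L.
Taking moments about L: R_y·14.4 − (432.7·12.6)·6.9 − 700·13.2 + 7150 − 1900·9.4 = 0 → R_y = 57568.938/14.4 = 3997.84 ≈ 3998 lb.
ΣF_y = 0: L_y + 3997.84 − 432.7·12.6 − 700 − 1900 = 0 → L_y = 4054 lb.
ΣF_x = 0: L_x + 100 = 0 → L_x = -100.0 lb.

L_x = -100.0 lb, L_y = 4054 lb, R_y = 3998 lb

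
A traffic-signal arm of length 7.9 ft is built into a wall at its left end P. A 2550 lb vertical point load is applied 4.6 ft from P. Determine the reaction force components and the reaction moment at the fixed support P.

P_x = 0, P_y = 2550 lb, M_P = 11730 lb·ft

ΣF_x = 0: P_x = 0.
ΣF_y = 0: P_y − 2550 = 0 → P_y = 2550 lb.
ΣM about P: M_P − 2550·4.6 = 0 → M_P = 11730 lb·ft.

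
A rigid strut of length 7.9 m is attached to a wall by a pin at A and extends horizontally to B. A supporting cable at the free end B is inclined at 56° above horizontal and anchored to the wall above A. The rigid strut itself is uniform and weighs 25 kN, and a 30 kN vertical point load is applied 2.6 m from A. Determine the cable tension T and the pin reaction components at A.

ΣM about A: T·sin56°·7.9 − 25·3.95 − 30·2.6 = 0 → T = 176.75/(7.9·0.829038) = 26.9872 ≈ 26.99 kN.
ΣF_x = 0: A_x − T·cos56° = 0 → A_x = 26.9872 × 0.559193 = 15.09 kN.
ΣF_y = 0: A_y + T·sin56° − 25 − 30 = 0 → A_y = 55 − 26.9872 × 0.829038 = 32.63 kN.

T = 26.99 kN, A_x = 15.09 kN, A_y = 32.63 kN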